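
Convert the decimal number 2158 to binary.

Using repeated division by 2:
2158 ÷ 2 = 1079 remainder 0
1079 ÷ 2 = 539 remainder 1
539 ÷ 2 = 269 remainder 1
269 ÷ 2 = 134 remainder 1
134 ÷ 2 = 67 remainder 0
67 ÷ 2 = 33 remainder 1
33 ÷ 2 = 16 remainder 1
16 ÷ 2 = 8 remainder 0
8 ÷ 2 = 4 remainder 0
4 ÷ 2 = 2 remainder 0
2 ÷ 2 = 1 remainder 0
1 ÷ 2 = 0 remainder 1
Reading remainders bottom to top: 100001101110



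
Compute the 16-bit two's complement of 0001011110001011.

Original: 0001011110001011
Step 1 - Invert all bits: 1110100001110100
Step 2 - Add 1: 1110100001110101
Verification: 0001011110001011 + 1110100001110101 = 10000000000000000; discarding the end carry (carry out of the top bit) leaves the 16-bit value 0000000000000000, as required for x + (-x)



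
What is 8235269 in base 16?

Using repeated division by 16 (digits 10–15 are A–F):
8235269 ÷ 16 = 514704 remainder 5
514704 ÷ 16 = 32169 remainder 0
32169 ÷ 16 = 2010 remainder 9
2010 ÷ 16 = 125 remainder 10 (A)
125 ÷ 16 = 7 remainder 13 (D)
7 ÷ 16 = 0 remainder 7
Reading remainders bottom to top: 7DA905



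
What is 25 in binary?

Using repeated division by 2:
25 ÷ 2 = 12 remainder 1
12 ÷ 2 = 6 remainder 0
6 ÷ 2 = 3 remainder 0
3 ÷ 2 = 1 remainder 1
1 ÷ 2 = 0 remainder 1
Reading remainders bottom to top: 11001



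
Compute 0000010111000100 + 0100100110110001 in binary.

Add column by column from the right: bit + bit + carry-in; write the sum mod 2, carry 1 when the sum is 2 or 3.
carry:  0000001100000000
        0000010111000100
+       0100100110110001
------------------------
       00100111101110101
(the carry out of the leftmost column, 0, becomes the leading bit)
Decimal check:
  0000010111000100 = 1024 + 256 + 128 + 64 + 4 = 1476
  0100100110110001 = 16384 + 2048 + 256 + 128 + 32 + 16 + 1 = 18865
  1476 + 18865 = 20341, and 00100111101110101 = 16384 + 2048 + 1024 + 512 + 256 + 64 + 32 + 16 + 4 + 1 = 20341 ✓



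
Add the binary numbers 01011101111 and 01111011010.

Add column by column from the right: bit + bit + carry-in; write the sum mod 2, carry 1 when the sum is 2 or 3.
carry:  11111111100
        01011101111
+       01111011010
-------------------
       011011001001
(the carry out of the leftmost column, 0, becomes the leading bit)
Decimal check:
  01011101111 = 512 + 128 + 64 + 32 + 8 + 4 + 2 + 1 = 751
  01111011010 = 512 + 256 + 128 + 64 + 16 + 8 + 2 = 986
  751 + 986 = 1737, and 011011001001 = 1024 + 512 + 128 + 64 + 8 + 1 = 1737 ✓



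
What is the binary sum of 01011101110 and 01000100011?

Add column by column from the right: bit + bit + carry-in; write the sum mod 2, carry 1 when the sum is 2 or 3.
carry:  10111011100
        01011101110
+       01000100011
-------------------
       010100010001
(the carry out of the leftmost column, 0, becomes the leading bit)
Decimal check:
  01011101110 = 512 + 128 + 64 + 32 + 8 + 4 + 2 = 750
  01000100011 = 512 + 32 + 2 + 1 = 547
  750 + 547 = 1297, and 010100010001 = 1024 + 256 + 16 + 1 = 1297 ✓



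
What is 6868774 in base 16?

Using repeated division by 16 (digits 10–15 are A–F):
6868774 ÷ 16 = 429298 remainder 6
429298 ÷ 16 = 26831 remainder 2
26831 ÷ 16 = 1676 remainder 15 (F)
1676 ÷ 16 = 104 remainder 12 (C)
104 ÷ 16 = 6 remainder 8
6 ÷ 16 = 0 remainder 6
Reading remainders bottom to top: 68CF26



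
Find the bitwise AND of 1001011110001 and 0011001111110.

AND: 1 only when both bits are 1
  1001011110001
& 0011001111110
---------------
  0001001110000
Decimal: 4849 & 1662 = 624



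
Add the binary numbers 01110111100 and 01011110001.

Add column by column from the right: bit + bit + carry-in; write the sum mod 2, carry 1 when the sum is 2 or 3.
carry:  11111100000
        01110111100
+       01011110001
-------------------
       011010101101
(the carry out of the leftmost column, 0, becomes the leading bit)
Decimal check:
  01110111100 = 512 + 256 + 128 + 32 + 16 + 8 + 4 = 956
  01011110001 = 512 + 128 + 64 + 32 + 16 + 1 = 753
  956 + 753 = 1709, and 011010101101 = 1024 + 512 + 128 + 32 + 8 + 4 + 1 = 1709 ✓



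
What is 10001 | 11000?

OR: 1 when either bit is 1
  10001
| 11000
-------
  11001
Decimal: 17 | 24 = 25



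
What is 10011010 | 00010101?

OR: 1 when either bit is 1
  10011010
| 00010101
----------
  10011111
Decimal: 154 | 21 = 159



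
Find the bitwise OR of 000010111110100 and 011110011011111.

OR: 1 when either bit is 1
  000010111110100
| 011110011011111
-----------------
  011110111111111
Decimal: 1524 | 15583 = 15871



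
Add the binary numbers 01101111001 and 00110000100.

Add column by column from the right: bit + bit + carry-in; write the sum mod 2, carry 1 when the sum is 2 or 3.
carry:  11000000000
        01101111001
+       00110000100
-------------------
       010011111101
(the carry out of the leftmost column, 0, becomes the leading bit)
Decimal check:
  01101111001 = 512 + 256 + 64 + 32 + 16 + 8 + 1 = 889
  00110000100 = 256 + 128 + 4 = 388
  889 + 388 = 1277, and 010011111101 = 1024 + 128 + 64 + 32 + 16 + 8 + 4 + 1 = 1277 ✓



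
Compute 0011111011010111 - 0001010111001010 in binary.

Method 1 - Direct subtraction (column by column from the right: bit − bit − borrow-in; if negative, add 2 and borrow 1 from the next column):
borrow: 0000001000010000
        0011111011010111
-       0001010111001010
------------------------
        0010100100001101

Method 2 - Add two's complement:
Two's complement of 0001010111001010: invert → 1110101000110101, add 1 → 1110101000110110
  0011111011010111
+ 1110101000110110
------------------
 10010100100001101  (end carry out of the top bit = 1)
Discarding the end carry: 0010100100001101
Decimal check:
  0011111011010111 = 8192 + 4096 + 2048 + 1024 + 512 + 128 + 64 + 16 + 4 + 2 + 1 = 16087
  0001010111001010 = 4096 + 1024 + 256 + 128 + 64 + 8 + 2 = 5578
  16087 - 5578 = 10509, and 0010100100001101 = 8192 + 2048 + 256 + 8 + 4 + 1 = 10509 ✓



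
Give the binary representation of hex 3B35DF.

Convert each hex digit to 4 bits:
  3 = 0011
  B = 1011
  3 = 0011
  5 = 0101
  D = 1101
  F = 1111
Concatenate: 001110110011010111011111



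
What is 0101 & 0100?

AND: 1 only when both bits are 1
  0101
& 0100
------
  0100
Decimal: 5 & 4 = 4



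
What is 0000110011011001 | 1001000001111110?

OR: 1 when either bit is 1
  0000110011011001
| 1001000001111110
------------------
  1001110011111111
Decimal: 3289 | 36990 = 40191



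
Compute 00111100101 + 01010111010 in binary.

Add column by column from the right: bit + bit + carry-in; write the sum mod 2, carry 1 when the sum is 2 or 3.
carry:  11111000000
        00111100101
+       01010111010
-------------------
       010010011111
(the carry out of the leftmost column, 0, becomes the leading bit)
Decimal check:
  00111100101 = 256 + 128 + 64 + 32 + 4 + 1 = 485
  01010111010 = 512 + 128 + 32 + 16 + 8 + 2 = 698
  485 + 698 = 1183, and 010010011111 = 1024 + 128 + 16 + 8 + 4 + 2 + 1 = 1183 ✓



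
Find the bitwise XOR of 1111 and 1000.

XOR: 1 when bits differ
  1111
^ 1000
------
  0111
Decimal: 15 ^ 8 = 7



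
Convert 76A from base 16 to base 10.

Expand by place value (powers of 16):
Digit values: A = 10
76A = 7 × 16^2 + 6 × 16^1 + 10 × 16^0
= 7 × 256 + 6 × 16 + 10 × 1
= 1792 + 96 + 10
= 1898



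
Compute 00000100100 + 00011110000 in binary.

Add column by column from the right: bit + bit + carry-in; write the sum mod 2, carry 1 when the sum is 2 or 3.
carry:  00111000000
        00000100100
+       00011110000
-------------------
       000100010100
(the carry out of the leftmost column, 0, becomes the leading bit)
Decimal check:
  00000100100 = 32 + 4 = 36
  00011110000 = 128 + 64 + 32 + 16 = 240
  36 + 240 = 276, and 000100010100 = 256 + 16 + 4 = 276 ✓



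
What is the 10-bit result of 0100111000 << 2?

Original: 0100111000 (decimal 312)
Shift left by 2 positions
Append 2 zeros on the right and drop the 2 high bits that overflow the 10-bit width
Result: 0011100000 (decimal 224)
Equivalent: 312 << 2 = 312 × 2^2 = 1248, truncated to 10 bits = 224



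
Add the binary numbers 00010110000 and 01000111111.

Add column by column from the right: bit + bit + carry-in; write the sum mod 2, carry 1 when the sum is 2 or 3.
carry:  00001100000
        00010110000
+       01000111111
-------------------
       001011101111
(the carry out of the leftmost column, 0, becomes the leading bit)
Decimal check:
  00010110000 = 128 + 32 + 16 = 176
  01000111111 = 512 + 32 + 16 + 8 + 4 + 2 + 1 = 575
  176 + 575 = 751, and 001011101111 = 512 + 128 + 64 + 32 + 8 + 4 + 2 + 1 = 751 ✓



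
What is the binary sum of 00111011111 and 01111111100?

Add column by column from the right: bit + bit + carry-in; write the sum mod 2, carry 1 when the sum is 2 or 3.
carry:  11111111000
        00111011111
+       01111111100
-------------------
       010111011011
(the carry out of the leftmost column, 0, becomes the leading bit)
Decimal check:
  00111011111 = 256 + 128 + 64 + 16 + 8 + 4 + 2 + 1 = 479
  01111111100 = 512 + 256 + 128 + 64 + 32 + 16 + 8 + 4 = 1020
  479 + 1020 = 1499, and 010111011011 = 1024 + 256 + 128 + 64 + 16 + 8 + 2 + 1 = 1499 ✓



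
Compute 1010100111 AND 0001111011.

AND: 1 only when both bits are 1
  1010100111
& 0001111011
------------
  0000100011
Decimal: 679 & 123 = 35



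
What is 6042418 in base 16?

Using repeated division by 16 (digits 10–15 are A–F):
6042418 ÷ 16 = 377651 remainder 2
377651 ÷ 16 = 23603 remainder 3
23603 ÷ 16 = 1475 remainder 3
1475 ÷ 16 = 92 remainder 3
92 ÷ 16 = 5 remainder 12 (C)
5 ÷ 16 = 0 remainder 5
Reading remainders bottom to top: 5C3332



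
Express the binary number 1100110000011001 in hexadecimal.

Group into 4-bit nibbles from right:
  1100 = C
  1100 = C
  0001 = 1
  1001 = 9
Result: CC19



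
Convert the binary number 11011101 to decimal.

Sum of powers of 2 for each 1-bit:
2^0 + 2^2 + 2^3 + 2^4 + 2^6 + 2^7
= 1 + 4 + 8 + 16 + 64 + 128
= 221



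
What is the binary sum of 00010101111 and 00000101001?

Add column by column from the right: bit + bit + carry-in; write the sum mod 2, carry 1 when the sum is 2 or 3.
carry:  00001011110
        00010101111
+       00000101001
-------------------
       000011011000
(the carry out of the leftmost column, 0, becomes the leading bit)
Decimal check:
  00010101111 = 128 + 32 + 8 + 4 + 2 + 1 = 175
  00000101001 = 32 + 8 + 1 = 41
  175 + 41 = 216, and 000011011000 = 128 + 64 + 16 + 8 = 216 ✓



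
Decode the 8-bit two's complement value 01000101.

Binary: 01000101
Sign bit: 0 (non-negative)
Read directly as an unsigned value:
01000101 = 64 + 4 + 1 = 69
Value: 69



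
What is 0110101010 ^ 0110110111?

XOR: 1 when bits differ
  0110101010
^ 0110110111
------------
  0000011101
Decimal: 426 ^ 439 = 29



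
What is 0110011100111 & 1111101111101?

AND: 1 only when both bits are 1
  0110011100111
& 1111101111101
---------------
  0110001100101
Decimal: 3303 & 8061 = 3173



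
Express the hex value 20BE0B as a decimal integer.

Expand by place value (powers of 16):
Digit values: B = 11, E = 14
20BE0B = 2 × 16^5 + 0 × 16^4 + 11 × 16^3 + 14 × 16^2 + 0 × 16^1 + 11 × 16^0
= 2 × 1048576 + 0 × 65536 + 11 × 4096 + 14 × 256 + 0 × 16 + 11 × 1
= 2097152 + 0 + 45056 + 3584 + 0 + 11
= 2145803



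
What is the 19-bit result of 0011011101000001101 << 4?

Original: 0011011101000001101 (decimal 113165)
Shift left by 4 positions
Append 4 zeros on the right and drop the 4 high bits that overflow the 19-bit width
Result: 0111010000011010000 (decimal 237776)
Equivalent: 113165 << 4 = 113165 × 2^4 = 1810640, truncated to 19 bits = 237776



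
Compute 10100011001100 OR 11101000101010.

OR: 1 when either bit is 1
  10100011001100
| 11101000101010
----------------
  11101011101110
Decimal: 10444 | 14890 = 15086



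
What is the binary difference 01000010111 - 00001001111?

Method 1 - Direct subtraction (column by column from the right: bit − bit − borrow-in; if negative, add 2 and borrow 1 from the next column):
borrow: 01110010000
        01000010111
-       00001001111
-------------------
        00111001000

Method 2 - Add two's complement:
Two's complement of 00001001111: invert → 11110110000, add 1 → 11110110001
  01000010111
+ 11110110001
-------------
 100111001000  (end carry out of the top bit = 1)
Discarding the end carry: 00111001000
Decimal check:
  01000010111 = 512 + 16 + 4 + 2 + 1 = 535
  00001001111 = 64 + 8 + 4 + 2 + 1 = 79
  535 - 79 = 456, and 00111001000 = 256 + 128 + 64 + 8 = 456 ✓



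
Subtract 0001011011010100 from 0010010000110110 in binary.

Method 1 - Direct subtraction (column by column from the right: bit − bit − borrow-in; if negative, add 2 and borrow 1 from the next column):
borrow: 0011111110000000
        0010010000110110
-       0001011011010100
------------------------
        0000110101100010

Method 2 - Add two's complement:
Two's complement of 0001011011010100: invert → 1110100100101011, add 1 → 1110100100101100
  0010010000110110
+ 1110100100101100
------------------
 10000110101100010  (end carry out of the top bit = 1)
Discarding the end carry: 0000110101100010
Decimal check:
  0010010000110110 = 8192 + 1024 + 32 + 16 + 4 + 2 = 9270
  0001011011010100 = 4096 + 1024 + 512 + 128 + 64 + 16 + 4 = 5844
  9270 - 5844 = 3426, and 0000110101100010 = 2048 + 1024 + 256 + 64 + 32 + 2 = 3426 ✓



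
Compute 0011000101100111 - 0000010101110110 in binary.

Method 1 - Direct subtraction (column by column from the right: bit − bit − borrow-in; if negative, add 2 and borrow 1 from the next column):
borrow: 0001111111100000
        0011000101100111
-       0000010101110110
------------------------
        0010101111110001

Method 2 - Add two's complement:
Two's complement of 0000010101110110: invert → 1111101010001001, add 1 → 1111101010001010
  0011000101100111
+ 1111101010001010
------------------
 10010101111110001  (end carry out of the top bit = 1)
Discarding the end carry: 0010101111110001
Decimal check:
  0011000101100111 = 8192 + 4096 + 256 + 64 + 32 + 4 + 2 + 1 = 12647
  0000010101110110 = 1024 + 256 + 64 + 32 + 16 + 4 + 2 = 1398
  12647 - 1398 = 11249, and 0010101111110001 = 8192 + 2048 + 512 + 256 + 128 + 64 + 32 + 16 + 1 = 11249 ✓



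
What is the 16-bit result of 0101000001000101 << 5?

Original: 0101000001000101 (decimal 20549)
Shift left by 5 positions
Append 5 zeros on the right and drop the 5 high bits that overflow the 16-bit width
Result: 0000100010100000 (decimal 2208)
Equivalent: 20549 << 5 = 20549 × 2^5 = 657568, truncated to 16 bits = 2208



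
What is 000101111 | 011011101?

OR: 1 when either bit is 1
  000101111
| 011011101
-----------
  011111111
Decimal: 47 | 221 = 255



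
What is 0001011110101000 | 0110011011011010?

OR: 1 when either bit is 1
  0001011110101000
| 0110011011011010
------------------
  0111011111111010
Decimal: 6056 | 26330 = 30714



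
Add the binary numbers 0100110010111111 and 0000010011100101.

Add column by column from the right: bit + bit + carry-in; write the sum mod 2, carry 1 when the sum is 2 or 3.
carry:  0001100111111110
        0100110010111111
+       0000010011100101
------------------------
       00101000110100100
(the carry out of the leftmost column, 0, becomes the leading bit)
Decimal check:
  0100110010111111 = 16384 + 2048 + 1024 + 128 + 32 + 16 + 8 + 4 + 2 + 1 = 19647
  0000010011100101 = 1024 + 128 + 64 + 32 + 4 + 1 = 1253
  19647 + 1253 = 20900, and 00101000110100100 = 16384 + 4096 + 256 + 128 + 32 + 4 = 20900 ✓



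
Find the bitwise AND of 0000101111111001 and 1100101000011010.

AND: 1 only when both bits are 1
  0000101111111001
& 1100101000011010
------------------
  0000101000011000
Decimal: 3065 & 51738 = 2584



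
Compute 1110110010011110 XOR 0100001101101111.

XOR: 1 when bits differ
  1110110010011110
^ 0100001101101111
------------------
  1010111111110001
Decimal: 60574 ^ 17263 = 45041



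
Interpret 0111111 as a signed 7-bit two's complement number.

Binary: 0111111
Sign bit: 0 (non-negative)
Read directly as an unsigned value:
0111111 = 32 + 16 + 8 + 4 + 2 + 1 = 63
Value: 63



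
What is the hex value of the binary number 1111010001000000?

Group into 4-bit nibbles from right:
  1111 = F
  0100 = 4
  0100 = 4
  0000 = 0
Result: F440



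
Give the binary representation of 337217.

Using repeated division by 2:
337217 ÷ 2 = 168608 remainder 1
168608 ÷ 2 = 84304 remainder 0
84304 ÷ 2 = 42152 remainder 0
42152 ÷ 2 = 21076 remainder 0
21076 ÷ 2 = 10538 remainder 0
10538 ÷ 2 = 5269 remainder 0
5269 ÷ 2 = 2634 remainder 1
2634 ÷ 2 = 1317 remainder 0
1317 ÷ 2 = 658 remainder 1
658 ÷ 2 = 329 remainder 0
329 ÷ 2 = 164 remainder 1
164 ÷ 2 = 82 remainder 0
82 ÷ 2 = 41 remainder 0
41 ÷ 2 = 20 remainder 1
20 ÷ 2 = 10 remainder 0
10 ÷ 2 = 5 remainder 0
5 ÷ 2 = 2 remainder 1
2 ÷ 2 = 1 remainder 0
1 ÷ 2 = 0 remainder 1
Reading remainders bottom to top: 1010010010101000001



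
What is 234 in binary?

Using repeated division by 2:
234 ÷ 2 = 117 remainder 0
117 ÷ 2 = 58 remainder 1
58 ÷ 2 = 29 remainder 0
29 ÷ 2 = 14 remainder 1
14 ÷ 2 = 7 remainder 0
7 ÷ 2 = 3 remainder 1
3 ÷ 2 = 1 remainder 1
1 ÷ 2 = 0 remainder 1
Reading remainders bottom to top: 11101010



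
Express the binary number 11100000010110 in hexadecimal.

Group into 4-bit nibbles from right:
  0011 = 3
  1000 = 8
  0001 = 1
  0110 = 6
Result: 3816



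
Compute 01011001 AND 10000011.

AND: 1 only when both bits are 1
  01011001
& 10000011
----------
  00000001
Decimal: 89 & 131 = 1



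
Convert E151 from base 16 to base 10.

Expand by place value (powers of 16):
Digit values: E = 14
E151 = 14 × 16^3 + 1 × 16^2 + 5 × 16^1 + 1 × 16^0
= 14 × 4096 + 1 × 256 + 5 × 16 + 1 × 1
= 57344 + 256 + 80 + 1
= 57681



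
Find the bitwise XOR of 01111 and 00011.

XOR: 1 when bits differ
  01111
^ 00011
-------
  01100
Decimal: 15 ^ 3 = 12



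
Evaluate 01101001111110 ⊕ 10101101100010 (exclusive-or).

XOR: 1 when bits differ
  01101001111110
^ 10101101100010
----------------
  11000100011100
Decimal: 6782 ^ 11106 = 12572



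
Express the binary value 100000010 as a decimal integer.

Sum of powers of 2 for each 1-bit:
2^1 + 2^8
= 2 + 256
= 258



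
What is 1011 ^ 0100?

XOR: 1 when bits differ
  1011
^ 0100
------
  1111
Decimal: 11 ^ 4 = 15



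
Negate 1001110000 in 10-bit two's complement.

Original (sign bit 1, negative): 1001110000
Step 1 - Invert all bits: 0110001111
Step 2 - Add 1: 0110010000
Verification: 1001110000 + 0110010000 = 10000000000; discarding the end carry (carry out of the top bit) leaves the 10-bit value 0000000000, as required for x + (-x)



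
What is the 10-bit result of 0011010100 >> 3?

Original: 0011010100 (decimal 212)
Shift right by 3 positions
Drop the 3 low bits; fill with zeros on the left
Result: 0000011010 (decimal 26)
Equivalent: 212 >> 3 = 212 ÷ 2^3 = 26



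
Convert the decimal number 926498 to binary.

Using repeated division by 2:
926498 ÷ 2 = 463249 remainder 0
463249 ÷ 2 = 231624 remainder 1
231624 ÷ 2 = 115812 remainder 0
115812 ÷ 2 = 57906 remainder 0
57906 ÷ 2 = 28953 remainder 0
28953 ÷ 2 = 14476 remainder 1
14476 ÷ 2 = 7238 remainder 0
7238 ÷ 2 = 3619 remainder 0
3619 ÷ 2 = 1809 remainder 1
1809 ÷ 2 = 904 remainder 1
904 ÷ 2 = 452 remainder 0
452 ÷ 2 = 226 remainder 0
226 ÷ 2 = 113 remainder 0
113 ÷ 2 = 56 remainder 1
56 ÷ 2 = 28 remainder 0
28 ÷ 2 = 14 remainder 0
14 ÷ 2 = 7 remainder 0
7 ÷ 2 = 3 remainder 1
3 ÷ 2 = 1 remainder 1
1 ÷ 2 = 0 remainder 1
Reading remainders bottom to top: 11100010001100100010



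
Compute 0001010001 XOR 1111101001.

XOR: 1 when bits differ
  0001010001
^ 1111101001
------------
  1110111000
Decimal: 81 ^ 1001 = 952



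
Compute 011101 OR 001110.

OR: 1 when either bit is 1
  011101
| 001110
--------
  011111
Decimal: 29 | 14 = 31



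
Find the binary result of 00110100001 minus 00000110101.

Method 1 - Direct subtraction (column by column from the right: bit − bit − borrow-in; if negative, add 2 and borrow 1 from the next column):
borrow: 00011111000
        00110100001
-       00000110101
-------------------
        00101101100

Method 2 - Add two's complement:
Two's complement of 00000110101: invert → 11111001010, add 1 → 11111001011
  00110100001
+ 11111001011
-------------
 100101101100  (end carry out of the top bit = 1)
Discarding the end carry: 00101101100
Decimal check:
  00110100001 = 256 + 128 + 32 + 1 = 417
  00000110101 = 32 + 16 + 4 + 1 = 53
  417 - 53 = 364, and 00101101100 = 256 + 64 + 32 + 8 + 4 = 364 ✓



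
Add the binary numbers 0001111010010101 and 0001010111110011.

Add column by column from the right: bit + bit + carry-in; write the sum mod 2, carry 1 when the sum is 2 or 3.
carry:  0011111111101110
        0001111010010101
+       0001010111110011
------------------------
       00011010010001000
(the carry out of the leftmost column, 0, becomes the leading bit)
Decimal check:
  0001111010010101 = 4096 + 2048 + 1024 + 512 + 128 + 16 + 4 + 1 = 7829
  0001010111110011 = 4096 + 1024 + 256 + 128 + 64 + 32 + 16 + 2 + 1 = 5619
  7829 + 5619 = 13448, and 00011010010001000 = 8192 + 4096 + 1024 + 128 + 8 = 13448 ✓



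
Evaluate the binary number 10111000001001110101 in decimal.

Sum of powers of 2 for each 1-bit:
2^0 + 2^2 + 2^4 + 2^5 + 2^6 + 2^9 + 2^15 + 2^16 + 2^17 + 2^19
= 1 + 4 + 16 + 32 + 64 + 512 + 32768 + 65536 + 131072 + 524288
= 754293



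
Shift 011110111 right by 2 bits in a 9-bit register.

Original: 011110111 (decimal 247)
Shift right by 2 positions
Drop the 2 low bits; fill with zeros on the left
Result: 000111101 (decimal 61)
Equivalent: 247 >> 2 = 247 ÷ 2^2 = 61



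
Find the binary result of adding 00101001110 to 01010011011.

Add column by column from the right: bit + bit + carry-in; write the sum mod 2, carry 1 when the sum is 2 or 3.
carry:  00000111100
        00101001110
+       01010011011
-------------------
       001111101001
(the carry out of the leftmost column, 0, becomes the leading bit)
Decimal check:
  00101001110 = 256 + 64 + 8 + 4 + 2 = 334
  01010011011 = 512 + 128 + 16 + 8 + 2 + 1 = 667
  334 + 667 = 1001, and 001111101001 = 512 + 256 + 128 + 64 + 32 + 8 + 1 = 1001 ✓



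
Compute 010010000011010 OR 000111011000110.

OR: 1 when either bit is 1
  010010000011010
| 000111011000110
-----------------
  010111011011110
Decimal: 9242 | 3782 = 11998



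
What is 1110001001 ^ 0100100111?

XOR: 1 when bits differ
  1110001001
^ 0100100111
------------
  1010101110
Decimal: 905 ^ 295 = 686



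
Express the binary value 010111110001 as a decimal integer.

Sum of powers of 2 for each 1-bit:
2^0 + 2^4 + 2^5 + 2^6 + 2^7 + 2^8 + 2^10
= 1 + 16 + 32 + 64 + 128 + 256 + 1024
= 1521



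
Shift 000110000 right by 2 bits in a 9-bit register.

Original: 000110000 (decimal 48)
Shift right by 2 positions
Drop the 2 low bits; fill with zeros on the left
Result: 000001100 (decimal 12)
Equivalent: 48 >> 2 = 48 ÷ 2^2 = 12



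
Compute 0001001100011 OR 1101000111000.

OR: 1 when either bit is 1
  0001001100011
| 1101000111000
---------------
  1101001111011
Decimal: 611 | 6712 = 6779



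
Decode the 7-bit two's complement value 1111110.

Binary: 1111110
Sign bit: 1 (negative)
Invert: 0000001
Add 1:  0000010
Magnitude: 0000010 = 2
Value: -2



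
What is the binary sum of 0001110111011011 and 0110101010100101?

Add column by column from the right: bit + bit + carry-in; write the sum mod 2, carry 1 when the sum is 2 or 3.
carry:  1111111111111110
        0001110111011011
+       0110101010100101
------------------------
       01000100010000000
(the carry out of the leftmost column, 0, becomes the leading bit)
Decimal check:
  0001110111011011 = 4096 + 2048 + 1024 + 256 + 128 + 64 + 16 + 8 + 2 + 1 = 7643
  0110101010100101 = 16384 + 8192 + 2048 + 512 + 128 + 32 + 4 + 1 = 27301
  7643 + 27301 = 34944, and 01000100010000000 = 32768 + 2048 + 128 = 34944 ✓



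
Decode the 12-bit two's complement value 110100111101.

Binary: 110100111101
Sign bit: 1 (negative)
Invert: 001011000010
Add 1:  001011000011
Magnitude: 001011000011 = 512 + 128 + 64 + 2 + 1 = 707
Value: -707



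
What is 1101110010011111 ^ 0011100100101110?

XOR: 1 when bits differ
  1101110010011111
^ 0011100100101110
------------------
  1110010110110001
Decimal: 56479 ^ 14638 = 58801



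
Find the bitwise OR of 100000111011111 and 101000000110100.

OR: 1 when either bit is 1
  100000111011111
| 101000000110100
-----------------
  101000111111111
Decimal: 16863 | 20532 = 20991



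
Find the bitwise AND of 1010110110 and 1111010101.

AND: 1 only when both bits are 1
  1010110110
& 1111010101
------------
  1010010100
Decimal: 694 & 981 = 660



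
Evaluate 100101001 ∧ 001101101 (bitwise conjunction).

AND: 1 only when both bits are 1
  100101001
& 001101101
-----------
  000101001
Decimal: 297 & 109 = 41



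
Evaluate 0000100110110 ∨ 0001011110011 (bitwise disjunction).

OR: 1 when either bit is 1
  0000100110110
| 0001011110011
---------------
  0001111110111
Decimal: 310 | 755 = 1015



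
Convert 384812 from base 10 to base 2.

Using repeated division by 2:
384812 ÷ 2 = 192406 remainder 0
192406 ÷ 2 = 96203 remainder 0
96203 ÷ 2 = 48101 remainder 1
48101 ÷ 2 = 24050 remainder 1
24050 ÷ 2 = 12025 remainder 0
12025 ÷ 2 = 6012 remainder 1
6012 ÷ 2 = 3006 remainder 0
3006 ÷ 2 = 1503 remainder 0
1503 ÷ 2 = 751 remainder 1
751 ÷ 2 = 375 remainder 1
375 ÷ 2 = 187 remainder 1
187 ÷ 2 = 93 remainder 1
93 ÷ 2 = 46 remainder 1
46 ÷ 2 = 23 remainder 0
23 ÷ 2 = 11 remainder 1
11 ÷ 2 = 5 remainder 1
5 ÷ 2 = 2 remainder 1
2 ÷ 2 = 1 remainder 0
1 ÷ 2 = 0 remainder 1
Reading remainders bottom to top: 1011101111100101100



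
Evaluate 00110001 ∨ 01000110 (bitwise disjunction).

OR: 1 when either bit is 1
  00110001
| 01000110
----------
  01110111
Decimal: 49 | 70 = 119



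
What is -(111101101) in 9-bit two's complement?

Original (sign bit 1, negative): 111101101
Step 1 - Invert all bits: 000010010
Step 2 - Add 1: 000010011
Verification: 111101101 + 000010011 = 1000000000; discarding the end carry (carry out of the top bit) leaves the 9-bit value 000000000, as required for x + (-x)



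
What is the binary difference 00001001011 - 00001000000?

Method 1 - Direct subtraction (column by column from the right: bit − bit − borrow-in; if negative, add 2 and borrow 1 from the next column):
borrow: 00000000000
        00001001011
-       00001000000
-------------------
        00000001011

Method 2 - Add two's complement:
Two's complement of 00001000000: invert → 11110111111, add 1 → 11111000000
  00001001011
+ 11111000000
-------------
 100000001011  (end carry out of the top bit = 1)
Discarding the end carry: 00000001011
Decimal check:
  00001001011 = 64 + 8 + 2 + 1 = 75
  00001000000 = 64
  75 - 64 = 11, and 00000001011 = 8 + 2 + 1 = 11 ✓



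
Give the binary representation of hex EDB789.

Convert each hex digit to 4 bits:
  E = 1110
  D = 1101
  B = 1011
  7 = 0111
  8 = 1000
  9 = 1001
Concatenate: 111011011011011110001001



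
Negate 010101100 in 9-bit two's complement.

Original: 010101100
Step 1 - Invert all bits: 101010011
Step 2 - Add 1: 101010100
Verification: 010101100 + 101010100 = 1000000000; discarding the end carry (carry out of the top bit) leaves the 9-bit value 000000000, as required for x + (-x)



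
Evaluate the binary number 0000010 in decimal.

Sum of powers of 2 for each 1-bit:
2^1
= 2
= 2



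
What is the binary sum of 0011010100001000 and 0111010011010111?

Add column by column from the right: bit + bit + carry-in; write the sum mod 2, carry 1 when the sum is 2 or 3.
carry:  1110100000000000
        0011010100001000
+       0111010011010111
------------------------
       01010100111011111
(the carry out of the leftmost column, 0, becomes the leading bit)
Decimal check:
  0011010100001000 = 8192 + 4096 + 1024 + 256 + 8 = 13576
  0111010011010111 = 16384 + 8192 + 4096 + 1024 + 128 + 64 + 16 + 4 + 2 + 1 = 29911
  13576 + 29911 = 43487, and 01010100111011111 = 32768 + 8192 + 2048 + 256 + 128 + 64 + 16 + 8 + 4 + 2 + 1 = 43487 ✓



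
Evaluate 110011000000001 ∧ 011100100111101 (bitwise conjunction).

AND: 1 only when both bits are 1
  110011000000001
& 011100100111101
-----------------
  010000000000001
Decimal: 26113 & 14653 = 8193



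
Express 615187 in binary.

Using repeated division by 2:
615187 ÷ 2 = 307593 remainder 1
307593 ÷ 2 = 153796 remainder 1
153796 ÷ 2 = 76898 remainder 0
76898 ÷ 2 = 38449 remainder 0
38449 ÷ 2 = 19224 remainder 1
19224 ÷ 2 = 9612 remainder 0
9612 ÷ 2 = 4806 remainder 0
4806 ÷ 2 = 2403 remainder 0
2403 ÷ 2 = 1201 remainder 1
1201 ÷ 2 = 600 remainder 1
600 ÷ 2 = 300 remainder 0
300 ÷ 2 = 150 remainder 0
150 ÷ 2 = 75 remainder 0
75 ÷ 2 = 37 remainder 1
37 ÷ 2 = 18 remainder 1
18 ÷ 2 = 9 remainder 0
9 ÷ 2 = 4 remainder 1
4 ÷ 2 = 2 remainder 0
2 ÷ 2 = 1 remainder 0
1 ÷ 2 = 0 remainder 1
Reading remainders bottom to top: 10010110001100010011



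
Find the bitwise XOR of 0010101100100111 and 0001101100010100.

XOR: 1 when bits differ
  0010101100100111
^ 0001101100010100
------------------
  0011000000110011
Decimal: 11047 ^ 6932 = 12339



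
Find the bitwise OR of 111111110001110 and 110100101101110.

OR: 1 when either bit is 1
  111111110001110
| 110100101101110
-----------------
  111111111101110
Decimal: 32654 | 26990 = 32750



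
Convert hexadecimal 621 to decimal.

Expand by place value (powers of 16):
621 = 6 × 16^2 + 2 × 16^1 + 1 × 16^0
= 6 × 256 + 2 × 16 + 1 × 1
= 1536 + 32 + 1
= 1569



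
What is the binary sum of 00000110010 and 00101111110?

Add column by column from the right: bit + bit + carry-in; write the sum mod 2, carry 1 when the sum is 2 or 3.
carry:  00011111100
        00000110010
+       00101111110
-------------------
       000110110000
(the carry out of the leftmost column, 0, becomes the leading bit)
Decimal check:
  00000110010 = 32 + 16 + 2 = 50
  00101111110 = 256 + 64 + 32 + 16 + 8 + 4 + 2 = 382
  50 + 382 = 432, and 000110110000 = 256 + 128 + 32 + 16 = 432 ✓



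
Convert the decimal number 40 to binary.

Using repeated division by 2:
40 ÷ 2 = 20 remainder 0
20 ÷ 2 = 10 remainder 0
10 ÷ 2 = 5 remainder 0
5 ÷ 2 = 2 remainder 1
2 ÷ 2 = 1 remainder 0
1 ÷ 2 = 0 remainder 1
Reading remainders bottom to top: 101000



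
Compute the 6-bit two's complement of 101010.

Original (sign bit 1, negative): 101010
Step 1 - Invert all bits: 010101
Step 2 - Add 1: 010110
Verification: 101010 + 010110 = 1000000; discarding the end carry (carry out of the top bit) leaves the 6-bit value 000000, as required for x + (-x)



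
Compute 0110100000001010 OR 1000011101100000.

OR: 1 when either bit is 1
  0110100000001010
| 1000011101100000
------------------
  1110111101101010
Decimal: 26634 | 34656 = 61290



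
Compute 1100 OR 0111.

OR: 1 when either bit is 1
  1100
| 0111
------
  1111
Decimal: 12 | 7 = 15



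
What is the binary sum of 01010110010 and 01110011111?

Add column by column from the right: bit + bit + carry-in; write the sum mod 2, carry 1 when the sum is 2 or 3.
carry:  11101111100
        01010110010
+       01110011111
-------------------
       011001010001
(the carry out of the leftmost column, 0, becomes the leading bit)
Decimal check:
  01010110010 = 512 + 128 + 32 + 16 + 2 = 690
  01110011111 = 512 + 256 + 128 + 16 + 8 + 4 + 2 + 1 = 927
  690 + 927 = 1617, and 011001010001 = 1024 + 512 + 64 + 16 + 1 = 1617 ✓



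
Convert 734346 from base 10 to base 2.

Using repeated division by 2:
734346 ÷ 2 = 367173 remainder 0
367173 ÷ 2 = 183586 remainder 1
183586 ÷ 2 = 91793 remainder 0
91793 ÷ 2 = 45896 remainder 1
45896 ÷ 2 = 22948 remainder 0
22948 ÷ 2 = 11474 remainder 0
11474 ÷ 2 = 5737 remainder 0
5737 ÷ 2 = 2868 remainder 1
2868 ÷ 2 = 1434 remainder 0
1434 ÷ 2 = 717 remainder 0
717 ÷ 2 = 358 remainder 1
358 ÷ 2 = 179 remainder 0
179 ÷ 2 = 89 remainder 1
89 ÷ 2 = 44 remainder 1
44 ÷ 2 = 22 remainder 0
22 ÷ 2 = 11 remainder 0
11 ÷ 2 = 5 remainder 1
5 ÷ 2 = 2 remainder 1
2 ÷ 2 = 1 remainder 0
1 ÷ 2 = 0 remainder 1
Reading remainders bottom to top: 10110011010010001010



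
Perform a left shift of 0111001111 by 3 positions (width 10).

Original: 0111001111 (decimal 463)
Shift left by 3 positions
Append 3 zeros on the right and drop the 3 high bits that overflow the 10-bit width
Result: 1001111000 (decimal 632)
Equivalent: 463 << 3 = 463 × 2^3 = 3704, truncated to 10 bits = 632



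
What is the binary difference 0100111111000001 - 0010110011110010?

Method 1 - Direct subtraction (column by column from the right: bit − bit − borrow-in; if negative, add 2 and borrow 1 from the next column):
borrow: 0100000111111100
        0100111111000001
-       0010110011110010
------------------------
        0010001011001111

Method 2 - Add two's complement:
Two's complement of 0010110011110010: invert → 1101001100001101, add 1 → 1101001100001110
  0100111111000001
+ 1101001100001110
------------------
 10010001011001111  (end carry out of the top bit = 1)
Discarding the end carry: 0010001011001111
Decimal check:
  0100111111000001 = 16384 + 2048 + 1024 + 512 + 256 + 128 + 64 + 1 = 20417
  0010110011110010 = 8192 + 2048 + 1024 + 128 + 64 + 32 + 16 + 2 = 11506
  20417 - 11506 = 8911, and 0010001011001111 = 8192 + 512 + 128 + 64 + 8 + 4 + 2 + 1 = 8911 ✓



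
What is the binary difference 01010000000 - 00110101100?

Method 1 - Direct subtraction (column by column from the right: bit − bit − borrow-in; if negative, add 2 and borrow 1 from the next column):
borrow: 01111111000
        01010000000
-       00110101100
-------------------
        00011010100

Method 2 - Add two's complement:
Two's complement of 00110101100: invert → 11001010011, add 1 → 11001010100
  01010000000
+ 11001010100
-------------
 100011010100  (end carry out of the top bit = 1)
Discarding the end carry: 00011010100
Decimal check:
  01010000000 = 512 + 128 = 640
  00110101100 = 256 + 128 + 32 + 8 + 4 = 428
  640 - 428 = 212, and 00011010100 = 128 + 64 + 16 + 4 = 212 ✓



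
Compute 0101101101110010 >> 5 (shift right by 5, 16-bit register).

Original: 0101101101110010 (decimal 23410)
Shift right by 5 positions
Drop the 5 low bits; fill with zeros on the left
Result: 0000001011011011 (decimal 731)
Equivalent: 23410 >> 5 = 23410 ÷ 2^5 = 731



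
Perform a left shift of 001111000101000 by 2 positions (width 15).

Original: 001111000101000 (decimal 7720)
Shift left by 2 positions
Append 2 zeros on the right
Result: 111100010100000 (decimal 30880)
Equivalent: 7720 << 2 = 7720 × 2^2 = 30880



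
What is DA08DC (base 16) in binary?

Convert each hex digit to 4 bits:
  D = 1101
  A = 1010
  0 = 0000
  8 = 1000
  D = 1101
  C = 1100
Concatenate: 110110100000100011011100



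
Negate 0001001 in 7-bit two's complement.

Original: 0001001
Step 1 - Invert all bits: 1110110
Step 2 - Add 1: 1110111
Verification: 0001001 + 1110111 = 10000000; discarding the end carry (carry out of the top bit) leaves the 7-bit value 0000000, as required for x + (-x)



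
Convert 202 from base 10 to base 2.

Using repeated division by 2:
202 ÷ 2 = 101 remainder 0
101 ÷ 2 = 50 remainder 1
50 ÷ 2 = 25 remainder 0
25 ÷ 2 = 12 remainder 1
12 ÷ 2 = 6 remainder 0
6 ÷ 2 = 3 remainder 0
3 ÷ 2 = 1 remainder 1
1 ÷ 2 = 0 remainder 1
Reading remainders bottom to top: 11001010



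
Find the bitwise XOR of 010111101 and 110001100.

XOR: 1 when bits differ
  010111101
^ 110001100
-----------
  100110001
Decimal: 189 ^ 396 = 305



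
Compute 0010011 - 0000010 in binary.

Method 1 - Direct subtraction (column by column from the right: bit − bit − borrow-in; if negative, add 2 and borrow 1 from the next column):
borrow: 0000000
        0010011
-       0000010
---------------
        0010001

Method 2 - Add two's complement:
Two's complement of 0000010: invert → 1111101, add 1 → 1111110
  0010011
+ 1111110
---------
 10010001  (end carry out of the top bit = 1)
Discarding the end carry: 0010001
Decimal check:
  0010011 = 16 + 2 + 1 = 19
  0000010 = 2
  19 - 2 = 17, and 0010001 = 16 + 1 = 17 ✓



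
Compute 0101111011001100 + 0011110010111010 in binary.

Add column by column from the right: bit + bit + carry-in; write the sum mod 2, carry 1 when the sum is 2 or 3.
carry:  1111100111110000
        0101111011001100
+       0011110010111010
------------------------
       01001101110000110
(the carry out of the leftmost column, 0, becomes the leading bit)
Decimal check:
  0101111011001100 = 16384 + 4096 + 2048 + 1024 + 512 + 128 + 64 + 8 + 4 = 24268
  0011110010111010 = 8192 + 4096 + 2048 + 1024 + 128 + 32 + 16 + 8 + 2 = 15546
  24268 + 15546 = 39814, and 01001101110000110 = 32768 + 4096 + 2048 + 512 + 256 + 128 + 4 + 2 = 39814 ✓



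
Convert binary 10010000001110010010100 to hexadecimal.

Group into 4-bit nibbles from right:
  0100 = 4
  1000 = 8
  0001 = 1
  1100 = C
  1001 = 9
  0100 = 4
Result: 481C94



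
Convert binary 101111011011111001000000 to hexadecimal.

Group into 4-bit nibbles from right:
  1011 = B
  1101 = D
  1011 = B
  1110 = E
  0100 = 4
  0000 = 0
Result: BDBE40



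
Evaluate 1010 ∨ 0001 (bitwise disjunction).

OR: 1 when either bit is 1
  1010
| 0001
------
  1011
Decimal: 10 | 1 = 11



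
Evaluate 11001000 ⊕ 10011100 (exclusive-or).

XOR: 1 when bits differ
  11001000
^ 10011100
----------
  01010100
Decimal: 200 ^ 156 = 84



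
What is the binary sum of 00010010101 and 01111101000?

Add column by column from the right: bit + bit + carry-in; write the sum mod 2, carry 1 when the sum is 2 or 3.
carry:  11100000000
        00010010101
+       01111101000
-------------------
       010001111101
(the carry out of the leftmost column, 0, becomes the leading bit)
Decimal check:
  00010010101 = 128 + 16 + 4 + 1 = 149
  01111101000 = 512 + 256 + 128 + 64 + 32 + 8 = 1000
  149 + 1000 = 1149, and 010001111101 = 1024 + 64 + 32 + 16 + 8 + 4 + 1 = 1149 ✓



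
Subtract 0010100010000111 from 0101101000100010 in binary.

Method 1 - Direct subtraction (column by column from the right: bit − bit − borrow-in; if negative, add 2 and borrow 1 from the next column):
borrow: 0100001100111110
        0101101000100010
-       0010100010000111
------------------------
        0011000110011011

Method 2 - Add two's complement:
Two's complement of 0010100010000111: invert → 1101011101111000, add 1 → 1101011101111001
  0101101000100010
+ 1101011101111001
------------------
 10011000110011011  (end carry out of the top bit = 1)
Discarding the end carry: 0011000110011011
Decimal check:
  0101101000100010 = 16384 + 4096 + 2048 + 512 + 32 + 2 = 23074
  0010100010000111 = 8192 + 2048 + 128 + 4 + 2 + 1 = 10375
  23074 - 10375 = 12699, and 0011000110011011 = 8192 + 4096 + 256 + 128 + 16 + 8 + 2 + 1 = 12699 ✓



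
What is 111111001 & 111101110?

AND: 1 only when both bits are 1
  111111001
& 111101110
-----------
  111101000
Decimal: 505 & 494 = 488



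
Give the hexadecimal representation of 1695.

Using repeated division by 16 (digits 10–15 are A–F):
1695 ÷ 16 = 105 remainder 15 (F)
105 ÷ 16 = 6 remainder 9
6 ÷ 16 = 0 remainder 6
Reading remainders bottom to top: 69F



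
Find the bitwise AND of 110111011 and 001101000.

AND: 1 only when both bits are 1
  110111011
& 001101000
-----------
  000101000
Decimal: 443 & 104 = 40



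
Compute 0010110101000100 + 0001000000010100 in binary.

Add column by column from the right: bit + bit + carry-in; write the sum mod 2, carry 1 when the sum is 2 or 3.
carry:  0000000000001000
        0010110101000100
+       0001000000010100
------------------------
       00011110101011000
(the carry out of the leftmost column, 0, becomes the leading bit)
Decimal check:
  0010110101000100 = 8192 + 2048 + 1024 + 256 + 64 + 4 = 11588
  0001000000010100 = 4096 + 16 + 4 = 4116
  11588 + 4116 = 15704, and 00011110101011000 = 8192 + 4096 + 2048 + 1024 + 256 + 64 + 16 + 8 = 15704 ✓

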